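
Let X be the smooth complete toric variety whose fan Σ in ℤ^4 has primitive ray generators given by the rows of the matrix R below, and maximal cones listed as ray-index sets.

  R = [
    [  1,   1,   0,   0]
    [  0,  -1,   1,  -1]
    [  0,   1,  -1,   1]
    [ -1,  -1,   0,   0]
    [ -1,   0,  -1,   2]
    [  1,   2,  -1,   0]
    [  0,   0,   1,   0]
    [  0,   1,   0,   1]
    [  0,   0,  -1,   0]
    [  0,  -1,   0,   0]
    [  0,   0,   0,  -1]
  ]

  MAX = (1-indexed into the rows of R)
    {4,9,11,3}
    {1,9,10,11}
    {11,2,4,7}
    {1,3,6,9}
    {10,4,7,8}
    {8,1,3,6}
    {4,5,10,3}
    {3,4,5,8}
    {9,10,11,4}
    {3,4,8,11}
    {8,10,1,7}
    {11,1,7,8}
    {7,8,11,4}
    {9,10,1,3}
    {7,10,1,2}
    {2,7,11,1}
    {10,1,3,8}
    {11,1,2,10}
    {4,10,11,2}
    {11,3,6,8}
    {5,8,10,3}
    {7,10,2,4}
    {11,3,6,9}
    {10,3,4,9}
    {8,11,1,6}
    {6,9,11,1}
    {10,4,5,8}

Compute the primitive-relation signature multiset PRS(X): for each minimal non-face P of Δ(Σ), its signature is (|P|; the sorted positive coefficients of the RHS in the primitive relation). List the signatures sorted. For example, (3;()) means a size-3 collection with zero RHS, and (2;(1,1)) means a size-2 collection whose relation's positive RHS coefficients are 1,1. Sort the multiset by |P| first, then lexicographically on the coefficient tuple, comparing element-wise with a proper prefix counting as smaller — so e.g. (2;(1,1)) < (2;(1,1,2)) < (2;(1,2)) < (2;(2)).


Δ(Σ) — 11 vertices, 22 min non-faces:

  P = {1,4}:  v_{1} + v_{4} = 0  ⟹  sig = (2;())
  P = {2,3}:  v_{2} + v_{3} = 0  ⟹  sig = (2;())
  P = {7,9}:  v_{7} + v_{9} = 0  ⟹  sig = (2;())
  P = {2,8}:  v_{2} + v_{8} = v_{7}  ⟹  sig = (2;(1))
  P = {3,7}:  v_{3} + v_{7} = v_{8}  ⟹  sig = (2;(1))
  P = {8,9}:  v_{8} + v_{9} = v_{3}  ⟹  sig = (2;(1))
  P = {2,6}:  v_{2} + v_{6} = v_{1} + v_{11}  ⟹  sig = (2;(1,1))
  P = {2,9}:  v_{2} + v_{9} = v_{10} + v_{11}  ⟹  sig = (2;(1,1))
  P = {4,6}:  v_{4} + v_{6} = v_{3} + v_{11}  ⟹  sig = (2;(1,1))
  P = {5,11}:  v_{5} + v_{11} = v_{3} + v_{4}  ⟹  sig = (2;(1,1))
  P = {6,10}:  v_{6} + v_{10} = v_{1} + v_{9}  ⟹  sig = (2;(1,1))
  P = {1,5}:  v_{1} + v_{5} = v_{3} + v_{8} + v_{10}  ⟹  sig = (2;(1,1,1))
  P = {2,5}:  v_{2} + v_{5} = v_{4} + v_{8} + v_{10}  ⟹  sig = (2;(1,1,1))
  P = {6,7}:  v_{6} + v_{7} = v_{1} + v_{8} + v_{11}  ⟹  sig = (2;(1,1,1))
  P = {5,7}:  v_{5} + v_{7} = v_{4} + 2·v_{8} + v_{10}  ⟹  sig = (2;(1,1,2))
  P = {5,9}:  v_{5} + v_{9} = 2·v_{3} + v_{4} + v_{10}  ⟹  sig = (2;(1,1,2))
  P = {5,6}:  v_{5} + v_{6} = 2·v_{3}  ⟹  sig = (2;(2))
  P = {8,10,11}:  v_{8} + v_{10} + v_{11} = 0  ⟹  sig = (3;())
  P = {1,3,11}:  v_{1} + v_{3} + v_{11} = v_{6}  ⟹  sig = (3;(1))
  P = {3,10,11}:  v_{3} + v_{10} + v_{11} = v_{9}  ⟹  sig = (3;(1))
  P = {7,10,11}:  v_{7} + v_{10} + v_{11} = v_{2}  ⟹  sig = (3;(1))
  P = {3,4,8,10}:  v_{3} + v_{4} + v_{8} + v_{10} = v_{5}  ⟹  sig = (4;(1))

so the primitive-relation signature multiset is
    |P|=2: 17 collections, coeffs (), (), (), (1), (1), (1), (1,1), (1,1), (1,1), (1,1), (1,1), (1,1,1), (1,1,1), (1,1,1), (1,1,2), (1,1,2), (2)
    |P|=3: 4 collections, coeffs (), (1), (1), (1)
    |P|=4: 1 collection, coeffs (1)


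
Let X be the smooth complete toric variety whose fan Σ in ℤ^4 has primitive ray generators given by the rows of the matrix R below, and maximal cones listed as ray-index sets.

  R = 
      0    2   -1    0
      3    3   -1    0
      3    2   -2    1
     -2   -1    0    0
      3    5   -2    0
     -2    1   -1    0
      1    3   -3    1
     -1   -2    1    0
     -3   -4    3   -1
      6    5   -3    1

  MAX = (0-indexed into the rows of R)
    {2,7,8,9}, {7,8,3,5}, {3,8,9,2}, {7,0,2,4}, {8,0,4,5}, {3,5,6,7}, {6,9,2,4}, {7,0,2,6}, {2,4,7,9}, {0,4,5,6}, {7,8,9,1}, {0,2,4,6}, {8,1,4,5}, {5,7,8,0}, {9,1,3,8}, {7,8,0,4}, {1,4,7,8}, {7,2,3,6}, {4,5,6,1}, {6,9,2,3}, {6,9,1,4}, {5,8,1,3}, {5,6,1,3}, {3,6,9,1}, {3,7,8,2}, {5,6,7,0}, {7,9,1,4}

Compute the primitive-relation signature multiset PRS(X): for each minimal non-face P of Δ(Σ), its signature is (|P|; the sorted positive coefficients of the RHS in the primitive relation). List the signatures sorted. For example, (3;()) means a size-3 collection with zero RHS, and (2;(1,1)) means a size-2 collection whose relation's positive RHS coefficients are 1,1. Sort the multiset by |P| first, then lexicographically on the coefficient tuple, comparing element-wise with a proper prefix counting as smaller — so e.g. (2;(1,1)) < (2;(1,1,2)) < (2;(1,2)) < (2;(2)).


Primitive collections (18):

  P={0,1}:  v_{0} + v_{1} = v_{4}  so sig = (2;(1))
  P={0,3}:  v_{0} + v_{3} = v_{5}  so sig = (2;(1))
  P={1,2}:  v_{1} + v_{2} = v_{9}  so sig = (2;(1))
  P={2,5}:  v_{2} + v_{5} = v_{6}  so sig = (2;(1))
  P={6,8}:  v_{6} + v_{8} = v_{3}  so sig = (2;(1))
  P={0,9}:  v_{0} + v_{9} = v_{2} + v_{4}  so sig = (2;(1,1))
  P={3,4}:  v_{3} + v_{4} = v_{1} + v_{5}  so sig = (2;(1,1))
  P={5,9}:  v_{5} + v_{9} = v_{1} + v_{6}  so sig = (2;(1,1))
  P={0,2,8}:  v_{0} + v_{2} + v_{8} = 0  so sig = (3;())
  P={1,3,7}:  v_{1} + v_{3} + v_{7} = 0  so sig = (3;())
  P={1,5,7}:  v_{1} + v_{5} + v_{7} = v_{0}  so sig = (3;(1))
  P={2,4,8}:  v_{2} + v_{4} + v_{8} = v_{1}  so sig = (3;(1))
  P={3,7,9}:  v_{3} + v_{7} + v_{9} = v_{2}  so sig = (3;(1))
  P={1,6,7}:  v_{1} + v_{6} + v_{7} = v_{0} + v_{2}  so sig = (3;(1,1))
  P={4,6,7}:  v_{4} + v_{6} + v_{7} = 2·v_{0} + v_{2}  so sig = (3;(1,2))
  P={6,7,9}:  v_{6} + v_{7} + v_{9} = v_{0} + 2·v_{2}  so sig = (3;(1,2))
  P={4,5,7}:  v_{4} + v_{5} + v_{7} = 2·v_{0}  so sig = (3;(2))
  P={4,8,9}:  v_{4} + v_{8} + v_{9} = 2·v_{1}  so sig = (3;(2))

Sorted signature multiset PRS(X):
    (2;(1))
    (2;(1))
    (2;(1))
    (2;(1))
    (2;(1))
    (2;(1,1))
    (2;(1,1))
    (2;(1,1))
    (3;())
    (3;())
    (3;(1))
    (3;(1))
    (3;(1))
    (3;(1,1))
    (3;(1,2))
    (3;(1,2))
    (3;(2))
    (3;(2))


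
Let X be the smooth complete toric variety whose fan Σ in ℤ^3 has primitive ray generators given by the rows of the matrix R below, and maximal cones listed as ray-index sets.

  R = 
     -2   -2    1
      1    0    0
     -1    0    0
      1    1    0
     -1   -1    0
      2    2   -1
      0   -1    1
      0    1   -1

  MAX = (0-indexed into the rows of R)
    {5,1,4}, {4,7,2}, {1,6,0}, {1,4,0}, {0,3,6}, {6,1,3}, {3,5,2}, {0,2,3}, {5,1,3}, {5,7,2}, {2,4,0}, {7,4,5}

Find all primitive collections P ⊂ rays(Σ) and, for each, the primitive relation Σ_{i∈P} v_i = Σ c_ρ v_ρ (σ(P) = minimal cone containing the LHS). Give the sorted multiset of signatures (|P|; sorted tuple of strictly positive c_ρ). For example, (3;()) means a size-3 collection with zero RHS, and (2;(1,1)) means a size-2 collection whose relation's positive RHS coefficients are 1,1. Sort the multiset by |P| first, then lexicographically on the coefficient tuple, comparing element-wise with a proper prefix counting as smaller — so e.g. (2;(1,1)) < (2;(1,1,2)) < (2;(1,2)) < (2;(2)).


Σ has 12 primitive collections:

  P={0,5}:  v_{0} + v_{5} = 0  so sig = (2;())
  P={1,2}:  v_{1} + v_{2} = 0  so sig = (2;())
  P={3,4}:  v_{3} + v_{4} = 0  so sig = (2;())
  P={6,7}:  v_{6} + v_{7} = 0  so sig = (2;())
  P={0,7}:  v_{0} + v_{7} = v_{2} + v_{4}  so sig = (2;(1,1))
  P={1,7}:  v_{1} + v_{7} = v_{4} + v_{5}  so sig = (2;(1,1))
  P={2,6}:  v_{2} + v_{6} = v_{0} + v_{3}  so sig = (2;(1,1))
  P={3,7}:  v_{3} + v_{7} = v_{2} + v_{5}  so sig = (2;(1,1))
  P={4,6}:  v_{4} + v_{6} = v_{0} + v_{1}  so sig = (2;(1,1))
  P={5,6}:  v_{5} + v_{6} = v_{1} + v_{3}  so sig = (2;(1,1))
  P={0,1,3}:  v_{0} + v_{1} + v_{3} = v_{6}  so sig = (3;(1))
  P={2,4,5}:  v_{2} + v_{4} + v_{5} = v_{7}  so sig = (3;(1))

so the primitive-relation signature multiset is
    (2;())
    (2;())
    (2;())
    (2;())
    (2;(1,1))
    (2;(1,1))
    (2;(1,1))
    (2;(1,1))
    (2;(1,1))
    (2;(1,1))
    (3;(1))
    (3;(1))


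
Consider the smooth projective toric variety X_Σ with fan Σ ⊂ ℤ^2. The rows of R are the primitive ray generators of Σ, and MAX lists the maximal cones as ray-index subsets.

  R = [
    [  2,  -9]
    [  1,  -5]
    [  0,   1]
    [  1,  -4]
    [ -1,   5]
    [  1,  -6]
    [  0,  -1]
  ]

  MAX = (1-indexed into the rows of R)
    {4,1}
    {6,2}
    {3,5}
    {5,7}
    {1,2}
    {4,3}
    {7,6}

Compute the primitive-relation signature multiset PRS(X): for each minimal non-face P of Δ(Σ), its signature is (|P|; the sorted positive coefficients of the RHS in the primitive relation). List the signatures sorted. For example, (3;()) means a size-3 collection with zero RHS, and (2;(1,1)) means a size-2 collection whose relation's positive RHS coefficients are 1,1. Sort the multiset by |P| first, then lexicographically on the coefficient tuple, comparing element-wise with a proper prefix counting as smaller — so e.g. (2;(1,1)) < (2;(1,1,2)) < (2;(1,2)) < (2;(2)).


Primitive collections (14):

  P={2,5}:  v_{2} + v_{5} = 0 — sig = (2;())
  P={3,7}:  v_{3} + v_{7} = 0 — sig = (2;())
  P={1,5}:  v_{1} + v_{5} = v_{4} — sig = (2;(1))
  P={2,3}:  v_{2} + v_{3} = v_{4} — sig = (2;(1))
  P={2,4}:  v_{2} + v_{4} = v_{1} — sig = (2;(1))
  P={2,7}:  v_{2} + v_{7} = v_{6} — sig = (2;(1))
  P={3,6}:  v_{3} + v_{6} = v_{2} — sig = (2;(1))
  P={4,5}:  v_{4} + v_{5} = v_{3} — sig = (2;(1))
  P={4,7}:  v_{4} + v_{7} = v_{2} — sig = (2;(1))
  P={5,6}:  v_{5} + v_{6} = v_{7} — sig = (2;(1))
  P={1,3}:  v_{1} + v_{3} = 2·v_{4} — sig = (2;(2))
  P={1,7}:  v_{1} + v_{7} = 2·v_{2} — sig = (2;(2))
  P={4,6}:  v_{4} + v_{6} = 2·v_{2} — sig = (2;(2))
  P={1,6}:  v_{1} + v_{6} = 3·v_{2} — sig = (2;(3))

Sorted signature multiset PRS(X):
    |P|=2: 14 collections, coeffs (), (), (1), (1), (1), (1), (1), (1), (1), (1), (2), (2), (2), (3)


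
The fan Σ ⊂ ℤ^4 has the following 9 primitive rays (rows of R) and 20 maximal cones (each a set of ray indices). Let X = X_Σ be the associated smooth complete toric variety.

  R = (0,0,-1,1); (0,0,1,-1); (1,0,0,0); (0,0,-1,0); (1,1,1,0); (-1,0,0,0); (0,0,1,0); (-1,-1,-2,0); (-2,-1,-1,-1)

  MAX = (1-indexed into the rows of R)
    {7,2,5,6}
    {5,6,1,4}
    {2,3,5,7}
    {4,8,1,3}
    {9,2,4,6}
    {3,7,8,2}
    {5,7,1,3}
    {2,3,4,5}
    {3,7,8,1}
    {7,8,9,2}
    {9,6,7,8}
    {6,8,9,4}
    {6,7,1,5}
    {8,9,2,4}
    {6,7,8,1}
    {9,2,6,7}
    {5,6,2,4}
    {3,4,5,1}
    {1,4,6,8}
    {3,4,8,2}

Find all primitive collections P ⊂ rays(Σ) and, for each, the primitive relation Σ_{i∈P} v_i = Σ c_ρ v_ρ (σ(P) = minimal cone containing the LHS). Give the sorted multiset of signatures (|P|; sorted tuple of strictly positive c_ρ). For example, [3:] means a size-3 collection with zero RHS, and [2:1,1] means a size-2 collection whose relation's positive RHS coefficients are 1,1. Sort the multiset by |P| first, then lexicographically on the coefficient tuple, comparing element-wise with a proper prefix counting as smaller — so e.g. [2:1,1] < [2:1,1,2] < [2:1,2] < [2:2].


The 8 primitive collections of Σ (r=9, n=4):

  • {1,2}:  v_{1} + v_{2} = 0  ⟹  sig = [2:]
  • {3,6}:  v_{3} + v_{6} = 0  ⟹  sig = [2:]
  • {4,7}:  v_{4} + v_{7} = 0  ⟹  sig = [2:]
  • {5,8}:  v_{5} + v_{8} = v_{4}  ⟹  sig = [2:1]
  • {1,9}:  v_{1} + v_{9} = v_{6} + v_{8}  ⟹  sig = [2:1,1]
  • {3,9}:  v_{3} + v_{9} = v_{2} + v_{8}  ⟹  sig = [2:1,1]
  • {5,9}:  v_{5} + v_{9} = v_{2} + v_{4} + v_{6}  ⟹  sig = [2:1,1,1]
  • {2,6,8}:  v_{2} + v_{6} + v_{8} = v_{9}  ⟹  sig = [3:1]

Signatures (|P|; sorted positive RHS coefficients), sorted:
    [2:]
    [2:]
    [2:]
    [2:1]
    [2:1,1]
    [2:1,1]
    [2:1,1,1]
    [3:1]


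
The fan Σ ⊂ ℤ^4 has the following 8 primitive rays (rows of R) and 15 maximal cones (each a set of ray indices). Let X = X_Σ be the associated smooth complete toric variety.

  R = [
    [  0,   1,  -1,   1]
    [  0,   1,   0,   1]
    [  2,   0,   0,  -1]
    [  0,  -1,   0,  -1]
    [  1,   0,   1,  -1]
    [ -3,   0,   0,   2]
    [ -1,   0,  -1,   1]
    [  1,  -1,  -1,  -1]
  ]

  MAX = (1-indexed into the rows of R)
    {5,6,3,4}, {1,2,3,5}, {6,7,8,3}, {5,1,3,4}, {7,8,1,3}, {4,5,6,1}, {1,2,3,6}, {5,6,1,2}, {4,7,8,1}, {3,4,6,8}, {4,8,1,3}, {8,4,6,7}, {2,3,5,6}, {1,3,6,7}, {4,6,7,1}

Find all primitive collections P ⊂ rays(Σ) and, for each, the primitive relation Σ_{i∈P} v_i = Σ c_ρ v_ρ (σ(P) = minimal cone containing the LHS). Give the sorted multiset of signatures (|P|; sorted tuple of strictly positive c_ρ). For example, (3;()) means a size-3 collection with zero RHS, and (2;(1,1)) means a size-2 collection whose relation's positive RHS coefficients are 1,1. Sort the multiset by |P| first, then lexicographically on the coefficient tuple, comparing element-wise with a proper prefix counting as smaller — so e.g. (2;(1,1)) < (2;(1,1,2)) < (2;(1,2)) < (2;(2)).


Minimal non-faces — 9 found among 8 rays, 15 max cones:

  {2,4}:  v_{2} + v_{4} = 0 — sig = (2;())
  {5,7}:  v_{5} + v_{7} = 0 — sig = (2;())
  {2,8}:  v_{2} + v_{8} = v_{3} + v_{7} — sig = (2;(1,1))
  {5,8}:  v_{5} + v_{8} = v_{3} + v_{4} — sig = (2;(1,1))
  {2,7}:  v_{2} + v_{7} = v_{1} + v_{3} + v_{6} — sig = (2;(1,1,1))
  {3,4,7}:  v_{3} + v_{4} + v_{7} = v_{8} — sig = (3;(1))
  {1,6,8}:  v_{1} + v_{6} + v_{8} = 2·v_{7} — sig = (3;(2))
  {1,3,4,6}:  v_{1} + v_{3} + v_{4} + v_{6} = v_{7} — sig = (4;(1))
  {1,3,5,6}:  v_{1} + v_{3} + v_{5} + v_{6} = v_{2} — sig = (4;(1))

Sorted signature multiset PRS(X):
[(2;()), (2;()), (2;(1,1)), (2;(1,1)), (2;(1,1,1)), (3;(1)), (3;(2)), (4;(1)), (4;(1))]


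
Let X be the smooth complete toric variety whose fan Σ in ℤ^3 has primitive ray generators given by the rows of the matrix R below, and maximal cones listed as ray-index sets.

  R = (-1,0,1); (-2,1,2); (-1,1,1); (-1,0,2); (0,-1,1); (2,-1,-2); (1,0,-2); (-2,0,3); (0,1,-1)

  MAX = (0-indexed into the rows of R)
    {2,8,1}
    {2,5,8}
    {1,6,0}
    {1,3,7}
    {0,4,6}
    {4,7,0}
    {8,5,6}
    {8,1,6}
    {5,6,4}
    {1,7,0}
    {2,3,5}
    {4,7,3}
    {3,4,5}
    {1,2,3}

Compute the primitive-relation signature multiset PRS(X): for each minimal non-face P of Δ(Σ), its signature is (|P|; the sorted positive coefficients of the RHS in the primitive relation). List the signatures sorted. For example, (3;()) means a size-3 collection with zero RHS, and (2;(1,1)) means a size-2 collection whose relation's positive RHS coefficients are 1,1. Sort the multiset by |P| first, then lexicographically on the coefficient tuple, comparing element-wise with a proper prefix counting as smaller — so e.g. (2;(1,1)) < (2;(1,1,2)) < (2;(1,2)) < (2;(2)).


Σ has 15 primitive collections:

  {1,5}:  v_{1} + v_{5} = 0  →  sig = (2;())
  {3,6}:  v_{3} + v_{6} = 0  →  sig = (2;())
  {4,8}:  v_{4} + v_{8} = 0  →  sig = (2;())
  {0,2}:  v_{0} + v_{2} = v_{1}  →  sig = (2;(1))
  {0,3}:  v_{0} + v_{3} = v_{7}  →  sig = (2;(1))
  {1,4}:  v_{1} + v_{4} = v_{7}  →  sig = (2;(1))
  {2,4}:  v_{2} + v_{4} = v_{3}  →  sig = (2;(1))
  {2,6}:  v_{2} + v_{6} = v_{8}  →  sig = (2;(1))
  {3,8}:  v_{3} + v_{8} = v_{2}  →  sig = (2;(1))
  {5,7}:  v_{5} + v_{7} = v_{4}  →  sig = (2;(1))
  {6,7}:  v_{6} + v_{7} = v_{0}  →  sig = (2;(1))
  {7,8}:  v_{7} + v_{8} = v_{1}  →  sig = (2;(1))
  {0,5}:  v_{0} + v_{5} = v_{4} + v_{6}  →  sig = (2;(1,1))
  {0,8}:  v_{0} + v_{8} = v_{1} + v_{6}  →  sig = (2;(1,1))
  {2,7}:  v_{2} + v_{7} = v_{1} + v_{3}  →  sig = (2;(1,1))

so the primitive-relation signature multiset is
[(2;()), (2;()), (2;()), (2;(1)), (2;(1)), (2;(1)), (2;(1)), (2;(1)), (2;(1)), (2;(1)), (2;(1)), (2;(1)), (2;(1,1)), (2;(1,1)), (2;(1,1))]


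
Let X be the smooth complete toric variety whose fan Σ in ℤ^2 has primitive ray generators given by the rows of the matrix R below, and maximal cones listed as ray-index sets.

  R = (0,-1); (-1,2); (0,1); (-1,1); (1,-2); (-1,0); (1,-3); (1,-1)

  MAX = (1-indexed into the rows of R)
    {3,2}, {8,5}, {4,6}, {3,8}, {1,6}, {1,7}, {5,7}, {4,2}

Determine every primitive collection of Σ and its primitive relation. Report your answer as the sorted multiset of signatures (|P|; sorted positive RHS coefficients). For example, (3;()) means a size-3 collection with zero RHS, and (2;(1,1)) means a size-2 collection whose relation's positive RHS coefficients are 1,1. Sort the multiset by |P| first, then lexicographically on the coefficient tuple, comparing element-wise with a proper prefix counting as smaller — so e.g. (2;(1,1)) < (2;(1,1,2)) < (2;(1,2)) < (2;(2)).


|primitive collections| = 20. Relations:

  • {1,3}:  v_{1} + v_{3} = 0 ; sig = (2;())
  • {2,5}:  v_{2} + v_{5} = 0 ; sig = (2;())
  • {4,8}:  v_{4} + v_{8} = 0 ; sig = (2;())
  • {1,2}:  v_{1} + v_{2} = v_{4} ; sig = (2;(1))
  • {1,4}:  v_{1} + v_{4} = v_{6} ; sig = (2;(1))
  • {1,5}:  v_{1} + v_{5} = v_{7} ; sig = (2;(1))
  • {1,8}:  v_{1} + v_{8} = v_{5} ; sig = (2;(1))
  • {2,7}:  v_{2} + v_{7} = v_{1} ; sig = (2;(1))
  • {2,8}:  v_{2} + v_{8} = v_{3} ; sig = (2;(1))
  • {3,4}:  v_{3} + v_{4} = v_{2} ; sig = (2;(1))
  • {3,5}:  v_{3} + v_{5} = v_{8} ; sig = (2;(1))
  • {3,6}:  v_{3} + v_{6} = v_{4} ; sig = (2;(1))
  • {3,7}:  v_{3} + v_{7} = v_{5} ; sig = (2;(1))
  • {4,5}:  v_{4} + v_{5} = v_{1} ; sig = (2;(1))
  • {6,8}:  v_{6} + v_{8} = v_{1} ; sig = (2;(1))
  • {2,6}:  v_{2} + v_{6} = 2·v_{4} ; sig = (2;(2))
  • {4,7}:  v_{4} + v_{7} = 2·v_{1} ; sig = (2;(2))
  • {5,6}:  v_{5} + v_{6} = 2·v_{1} ; sig = (2;(2))
  • {7,8}:  v_{7} + v_{8} = 2·v_{5} ; sig = (2;(2))
  • {6,7}:  v_{6} + v_{7} = 3·v_{1} ; sig = (2;(3))

so the primitive-relation signature multiset is
[(2;()), (2;()), (2;()), (2;(1)), (2;(1)), (2;(1)), (2;(1)), (2;(1)), (2;(1)), (2;(1)), (2;(1)), (2;(1)), (2;(1)), (2;(1)), (2;(1)), (2;(2)), (2;(2)), (2;(2)), (2;(2)), (2;(3))]


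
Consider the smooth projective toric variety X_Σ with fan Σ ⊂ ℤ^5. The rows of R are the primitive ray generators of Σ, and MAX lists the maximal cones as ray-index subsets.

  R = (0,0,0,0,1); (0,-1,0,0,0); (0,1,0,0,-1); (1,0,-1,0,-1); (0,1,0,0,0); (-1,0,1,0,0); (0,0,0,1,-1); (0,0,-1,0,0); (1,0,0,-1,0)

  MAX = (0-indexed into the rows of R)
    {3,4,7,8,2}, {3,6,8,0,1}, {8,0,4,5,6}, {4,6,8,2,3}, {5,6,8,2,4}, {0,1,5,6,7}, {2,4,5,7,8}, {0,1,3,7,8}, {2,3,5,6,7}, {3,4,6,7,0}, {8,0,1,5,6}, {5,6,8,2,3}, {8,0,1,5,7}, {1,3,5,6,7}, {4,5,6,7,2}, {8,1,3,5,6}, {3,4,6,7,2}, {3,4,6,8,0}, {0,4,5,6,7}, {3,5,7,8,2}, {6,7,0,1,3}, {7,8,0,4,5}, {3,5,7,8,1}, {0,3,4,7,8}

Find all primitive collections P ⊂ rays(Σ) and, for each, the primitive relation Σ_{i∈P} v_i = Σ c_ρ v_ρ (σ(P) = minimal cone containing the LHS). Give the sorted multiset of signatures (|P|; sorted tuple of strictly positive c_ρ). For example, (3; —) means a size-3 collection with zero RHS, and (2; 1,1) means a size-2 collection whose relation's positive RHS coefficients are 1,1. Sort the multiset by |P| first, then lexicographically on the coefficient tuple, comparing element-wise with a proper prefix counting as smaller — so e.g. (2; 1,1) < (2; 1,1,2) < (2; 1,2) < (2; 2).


Δ(Σ) — 9 vertices, 6 min non-faces:

  • {1,4}:  v_{1} + v_{4} = 0 — sig = (2; —)
  • {0,2}:  v_{0} + v_{2} = v_{4} — sig = (2; 1)
  • {1,2}:  v_{1} + v_{2} = v_{3} + v_{5} — sig = (2; 1,1)
  • {0,3,5}:  v_{0} + v_{3} + v_{5} = 0 — sig = (3; —)
  • {3,4,5}:  v_{3} + v_{4} + v_{5} = v_{2} — sig = (3; 1)
  • {6,7,8}:  v_{6} + v_{7} + v_{8} = v_{3} — sig = (3; 1)

Signatures (|P|; sorted positive RHS coefficients), sorted:
[(2; —), (2; 1), (2; 1,1), (3; —), (3; 1), (3; 1)]


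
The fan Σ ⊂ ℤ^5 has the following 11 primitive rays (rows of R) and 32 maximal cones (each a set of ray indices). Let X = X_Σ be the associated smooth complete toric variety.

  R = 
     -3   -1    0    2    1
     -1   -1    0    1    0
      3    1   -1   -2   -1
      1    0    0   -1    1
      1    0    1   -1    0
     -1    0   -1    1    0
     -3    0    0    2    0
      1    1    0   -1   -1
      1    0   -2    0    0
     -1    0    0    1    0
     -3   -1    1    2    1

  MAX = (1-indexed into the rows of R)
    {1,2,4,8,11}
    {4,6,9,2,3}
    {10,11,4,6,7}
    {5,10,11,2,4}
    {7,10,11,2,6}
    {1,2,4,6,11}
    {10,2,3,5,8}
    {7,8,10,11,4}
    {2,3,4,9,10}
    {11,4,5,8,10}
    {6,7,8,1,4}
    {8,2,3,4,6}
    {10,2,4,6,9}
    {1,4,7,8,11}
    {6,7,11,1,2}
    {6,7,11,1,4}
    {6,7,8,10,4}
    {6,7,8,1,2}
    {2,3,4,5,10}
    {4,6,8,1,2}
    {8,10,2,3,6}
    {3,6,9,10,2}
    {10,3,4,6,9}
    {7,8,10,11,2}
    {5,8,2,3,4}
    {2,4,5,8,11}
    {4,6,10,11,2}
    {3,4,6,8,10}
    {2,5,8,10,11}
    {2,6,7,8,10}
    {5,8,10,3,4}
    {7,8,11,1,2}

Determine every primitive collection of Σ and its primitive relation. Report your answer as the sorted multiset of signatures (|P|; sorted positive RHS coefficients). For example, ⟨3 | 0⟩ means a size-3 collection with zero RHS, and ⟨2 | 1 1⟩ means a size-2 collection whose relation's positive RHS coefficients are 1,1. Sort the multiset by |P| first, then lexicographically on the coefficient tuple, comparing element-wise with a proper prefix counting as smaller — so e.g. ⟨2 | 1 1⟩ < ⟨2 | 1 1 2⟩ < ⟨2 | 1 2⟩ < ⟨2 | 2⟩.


16 minimal non-faces of Δ(Σ) (on 11 rays):

  {3,11}:  v_{3} + v_{11} = 0  ⟹  sig = ⟨2 | 0⟩
  {5,6}:  v_{5} + v_{6} = 0  ⟹  sig = ⟨2 | 0⟩
  {1,10}:  v_{1} + v_{10} = v_{6} + v_{11}  ⟹  sig = ⟨2 | 1 1⟩
  {3,7}:  v_{3} + v_{7} = v_{6} + v_{8}  ⟹  sig = ⟨2 | 1 1⟩
  {5,7}:  v_{5} + v_{7} = v_{8} + v_{11}  ⟹  sig = ⟨2 | 1 1⟩
  {8,9}:  v_{8} + v_{9} = v_{3} + v_{6}  ⟹  sig = ⟨2 | 1 1⟩
  {1,3}:  v_{1} + v_{3} = v_{2} + v_{4} + v_{6} + v_{8}  ⟹  sig = ⟨2 | 1 1 1 1⟩
  {1,5}:  v_{1} + v_{5} = v_{2} + v_{4} + v_{8} + v_{11}  ⟹  sig = ⟨2 | 1 1 1 1⟩
  {5,9}:  v_{5} + v_{9} = v_{2} + v_{3} + v_{4} + v_{10}  ⟹  sig = ⟨2 | 1 1 1 1⟩
  {9,11}:  v_{9} + v_{11} = v_{2} + v_{4} + v_{6} + v_{10}  ⟹  sig = ⟨2 | 1 1 1 1⟩
  {1,9}:  v_{1} + v_{9} = v_{2} + v_{4} + 2·v_{6}  ⟹  sig = ⟨2 | 1 1 2⟩
  {7,9}:  v_{7} + v_{9} = 2·v_{6}  ⟹  sig = ⟨2 | 2⟩
  {2,4,7}:  v_{2} + v_{4} + v_{7} = v_{1}  ⟹  sig = ⟨3 | 1⟩
  {6,8,11}:  v_{6} + v_{8} + v_{11} = v_{7}  ⟹  sig = ⟨3 | 1⟩
  {2,4,8,10}:  v_{2} + v_{4} + v_{8} + v_{10} = 0  ⟹  sig = ⟨4 | 0⟩
  {2,3,4,6,10}:  v_{2} + v_{3} + v_{4} + v_{6} + v_{10} = v_{9}  ⟹  sig = ⟨5 | 1⟩

Hence PRS(X_Σ) =
{ ⟨2 | 0⟩ ×2,  ⟨2 | 1 1⟩ ×4,  ⟨2 | 1 1 1 1⟩ ×4,  ⟨2 | 1 1 2⟩,  ⟨2 | 2⟩,  ⟨3 | 1⟩ ×2,  ⟨4 | 0⟩,  ⟨5 | 1⟩ }


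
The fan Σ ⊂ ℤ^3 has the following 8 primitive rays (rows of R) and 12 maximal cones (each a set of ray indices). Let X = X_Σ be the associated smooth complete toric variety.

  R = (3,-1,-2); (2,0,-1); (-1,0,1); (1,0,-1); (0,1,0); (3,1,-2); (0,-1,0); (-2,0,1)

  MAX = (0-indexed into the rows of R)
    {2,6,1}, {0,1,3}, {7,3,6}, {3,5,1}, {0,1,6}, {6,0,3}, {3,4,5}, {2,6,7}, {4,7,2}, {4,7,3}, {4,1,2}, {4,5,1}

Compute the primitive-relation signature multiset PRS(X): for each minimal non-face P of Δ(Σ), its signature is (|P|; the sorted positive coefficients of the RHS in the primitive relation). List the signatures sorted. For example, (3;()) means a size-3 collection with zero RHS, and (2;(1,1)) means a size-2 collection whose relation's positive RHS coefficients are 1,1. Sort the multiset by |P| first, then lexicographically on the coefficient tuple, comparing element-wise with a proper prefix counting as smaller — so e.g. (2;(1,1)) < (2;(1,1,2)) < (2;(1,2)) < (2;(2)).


Δ(Σ) — 8 vertices, 12 min non-faces:

  • {1,7}:  v_{1} + v_{7} = 0 ; sig = (2;())
  • {2,3}:  v_{2} + v_{3} = 0 ; sig = (2;())
  • {4,6}:  v_{4} + v_{6} = 0 ; sig = (2;())
  • {0,2}:  v_{0} + v_{2} = v_{1} + v_{6} ; sig = (2;(1,1))
  • {0,4}:  v_{0} + v_{4} = v_{1} + v_{3} ; sig = (2;(1,1))
  • {0,7}:  v_{0} + v_{7} = v_{3} + v_{6} ; sig = (2;(1,1))
  • {2,5}:  v_{2} + v_{5} = v_{1} + v_{4} ; sig = (2;(1,1))
  • {5,6}:  v_{5} + v_{6} = v_{1} + v_{3} ; sig = (2;(1,1))
  • {5,7}:  v_{5} + v_{7} = v_{3} + v_{4} ; sig = (2;(1,1))
  • {0,5}:  v_{0} + v_{5} = 2·v_{1} + 2·v_{3} ; sig = (2;(2,2))
  • {1,3,4}:  v_{1} + v_{3} + v_{4} = v_{5} ; sig = (3;(1))
  • {1,3,6}:  v_{1} + v_{3} + v_{6} = v_{0} ; sig = (3;(1))

Hence PRS(X_Σ) =
    (2;())
    (2;())
    (2;())
    (2;(1,1))
    (2;(1,1))
    (2;(1,1))
    (2;(1,1))
    (2;(1,1))
    (2;(1,1))
    (2;(2,2))
    (3;(1))
    (3;(1))


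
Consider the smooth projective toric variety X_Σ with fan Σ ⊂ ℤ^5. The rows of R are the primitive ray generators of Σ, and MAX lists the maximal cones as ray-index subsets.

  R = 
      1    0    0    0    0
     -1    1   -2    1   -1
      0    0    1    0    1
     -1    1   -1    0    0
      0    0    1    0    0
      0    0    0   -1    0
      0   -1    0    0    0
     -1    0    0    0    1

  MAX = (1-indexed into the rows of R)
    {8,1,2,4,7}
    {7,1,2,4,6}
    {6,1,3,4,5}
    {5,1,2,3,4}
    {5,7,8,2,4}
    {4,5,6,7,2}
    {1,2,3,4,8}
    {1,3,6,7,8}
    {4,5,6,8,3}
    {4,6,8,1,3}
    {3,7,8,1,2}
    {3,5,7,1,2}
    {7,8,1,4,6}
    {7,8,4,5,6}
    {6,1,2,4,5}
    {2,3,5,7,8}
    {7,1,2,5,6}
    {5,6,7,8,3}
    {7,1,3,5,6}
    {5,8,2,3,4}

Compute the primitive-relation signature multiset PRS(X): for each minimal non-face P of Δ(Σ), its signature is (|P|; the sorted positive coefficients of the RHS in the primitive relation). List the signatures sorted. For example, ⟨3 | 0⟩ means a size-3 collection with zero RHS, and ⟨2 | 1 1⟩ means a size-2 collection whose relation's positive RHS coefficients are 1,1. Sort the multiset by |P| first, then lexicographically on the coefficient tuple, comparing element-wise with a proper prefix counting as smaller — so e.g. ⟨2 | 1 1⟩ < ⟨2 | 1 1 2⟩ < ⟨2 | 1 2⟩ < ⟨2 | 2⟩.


The 5 primitive collections of Σ (r=8, n=5):

  P={1,5,8}:  v_{1} + v_{5} + v_{8} = v_{3}  ⇒ sig = ⟨3 | 1⟩
  P={2,3,6}:  v_{2} + v_{3} + v_{6} = v_{4}  ⇒ sig = ⟨3 | 1⟩
  P={3,4,7}:  v_{3} + v_{4} + v_{7} = v_{8}  ⇒ sig = ⟨3 | 1⟩
  P={2,6,8}:  v_{2} + v_{6} + v_{8} = 2·v_{4} + v_{7}  ⇒ sig = ⟨3 | 1 2⟩
  P={1,4,5,7}:  v_{1} + v_{4} + v_{5} + v_{7} = 0  ⇒ sig = ⟨4 | 0⟩

Sorted signature multiset PRS(X):
[⟨3 | 1⟩, ⟨3 | 1⟩, ⟨3 | 1⟩, ⟨3 | 1 2⟩, ⟨4 | 0⟩]


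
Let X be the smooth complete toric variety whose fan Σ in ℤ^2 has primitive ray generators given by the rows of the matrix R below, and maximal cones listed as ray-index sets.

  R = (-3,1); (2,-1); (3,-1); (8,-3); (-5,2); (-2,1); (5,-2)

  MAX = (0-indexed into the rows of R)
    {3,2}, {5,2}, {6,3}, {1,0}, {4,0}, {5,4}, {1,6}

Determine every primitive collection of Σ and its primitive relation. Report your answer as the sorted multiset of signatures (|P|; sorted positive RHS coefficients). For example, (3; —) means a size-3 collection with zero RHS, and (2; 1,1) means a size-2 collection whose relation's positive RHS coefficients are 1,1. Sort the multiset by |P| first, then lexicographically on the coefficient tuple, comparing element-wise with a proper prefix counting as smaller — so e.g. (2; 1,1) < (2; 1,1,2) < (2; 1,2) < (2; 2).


Minimal non-faces — 14 found among 7 rays, 7 max cones:

  P = {0,2}:  v_{0} + v_{2} = 0  ⇒ sig = (2; —)
  P = {1,5}:  v_{1} + v_{5} = 0  ⇒ sig = (2; —)
  P = {4,6}:  v_{4} + v_{6} = 0  ⇒ sig = (2; —)
  P = {0,3}:  v_{0} + v_{3} = v_{6}  ⇒ sig = (2; 1)
  P = {0,5}:  v_{0} + v_{5} = v_{4}  ⇒ sig = (2; 1)
  P = {0,6}:  v_{0} + v_{6} = v_{1}  ⇒ sig = (2; 1)
  P = {1,2}:  v_{1} + v_{2} = v_{6}  ⇒ sig = (2; 1)
  P = {1,4}:  v_{1} + v_{4} = v_{0}  ⇒ sig = (2; 1)
  P = {2,4}:  v_{2} + v_{4} = v_{5}  ⇒ sig = (2; 1)
  P = {2,6}:  v_{2} + v_{6} = v_{3}  ⇒ sig = (2; 1)
  P = {3,4}:  v_{3} + v_{4} = v_{2}  ⇒ sig = (2; 1)
  P = {5,6}:  v_{5} + v_{6} = v_{2}  ⇒ sig = (2; 1)
  P = {1,3}:  v_{1} + v_{3} = 2·v_{6}  ⇒ sig = (2; 2)
  P = {3,5}:  v_{3} + v_{5} = 2·v_{2}  ⇒ sig = (2; 2)

Hence PRS(X_Σ) =
[(2; —), (2; —), (2; —), (2; 1), (2; 1), (2; 1), (2; 1), (2; 1), (2; 1), (2; 1), (2; 1), (2; 1), (2; 2), (2; 2)]


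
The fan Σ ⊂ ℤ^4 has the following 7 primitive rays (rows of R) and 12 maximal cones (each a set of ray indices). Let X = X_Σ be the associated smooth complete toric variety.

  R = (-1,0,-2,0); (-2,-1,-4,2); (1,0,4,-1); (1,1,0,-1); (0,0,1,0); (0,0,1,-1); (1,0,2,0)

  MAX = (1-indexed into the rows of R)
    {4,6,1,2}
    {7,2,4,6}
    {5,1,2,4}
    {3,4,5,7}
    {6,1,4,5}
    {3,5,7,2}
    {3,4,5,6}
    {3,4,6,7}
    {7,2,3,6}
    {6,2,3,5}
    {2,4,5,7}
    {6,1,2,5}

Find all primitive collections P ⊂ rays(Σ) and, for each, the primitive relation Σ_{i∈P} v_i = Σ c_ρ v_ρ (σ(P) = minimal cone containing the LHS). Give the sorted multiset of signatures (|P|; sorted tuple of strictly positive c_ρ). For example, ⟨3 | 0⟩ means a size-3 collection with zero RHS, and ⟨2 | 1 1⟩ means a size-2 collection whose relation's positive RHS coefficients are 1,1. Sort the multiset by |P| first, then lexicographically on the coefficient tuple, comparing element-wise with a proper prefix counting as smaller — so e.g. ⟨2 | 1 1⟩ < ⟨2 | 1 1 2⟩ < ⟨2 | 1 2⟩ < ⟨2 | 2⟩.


The 5 primitive collections of Σ (r=7, n=4):

  P={1,7}:  v_{1} + v_{7} = 0  ⟹  sig = ⟨2 | 0⟩
  P={1,3}:  v_{1} + v_{3} = v_{5} + v_{6}  ⟹  sig = ⟨2 | 1 1⟩
  P={2,3,4}:  v_{2} + v_{3} + v_{4} = 0  ⟹  sig = ⟨3 | 0⟩
  P={5,6,7}:  v_{5} + v_{6} + v_{7} = v_{3}  ⟹  sig = ⟨3 | 1⟩
  P={2,4,5,6}:  v_{2} + v_{4} + v_{5} + v_{6} = v_{1}  ⟹  sig = ⟨4 | 1⟩

Sorted signature multiset PRS(X):
[⟨2 | 0⟩, ⟨2 | 1 1⟩, ⟨3 | 0⟩, ⟨3 | 1⟩, ⟨4 | 1⟩]


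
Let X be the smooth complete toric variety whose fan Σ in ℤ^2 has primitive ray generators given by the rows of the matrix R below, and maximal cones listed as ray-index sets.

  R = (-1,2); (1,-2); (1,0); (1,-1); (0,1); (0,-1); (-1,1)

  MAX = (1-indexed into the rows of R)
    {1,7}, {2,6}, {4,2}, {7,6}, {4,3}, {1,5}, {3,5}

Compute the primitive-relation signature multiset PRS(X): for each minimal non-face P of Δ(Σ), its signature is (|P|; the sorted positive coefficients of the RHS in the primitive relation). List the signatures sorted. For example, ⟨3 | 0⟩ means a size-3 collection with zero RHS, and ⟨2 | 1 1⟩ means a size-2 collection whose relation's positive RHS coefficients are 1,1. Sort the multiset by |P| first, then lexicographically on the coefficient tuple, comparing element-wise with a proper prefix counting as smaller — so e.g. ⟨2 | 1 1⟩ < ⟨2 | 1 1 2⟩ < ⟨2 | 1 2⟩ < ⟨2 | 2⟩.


Primitive collections (14):

  {1,2}:  v_{1} + v_{2} = 0 ; sig = ⟨2 | 0⟩
  {4,7}:  v_{4} + v_{7} = 0 ; sig = ⟨2 | 0⟩
  {5,6}:  v_{5} + v_{6} = 0 ; sig = ⟨2 | 0⟩
  {1,4}:  v_{1} + v_{4} = v_{5} ; sig = ⟨2 | 1⟩
  {1,6}:  v_{1} + v_{6} = v_{7} ; sig = ⟨2 | 1⟩
  {2,5}:  v_{2} + v_{5} = v_{4} ; sig = ⟨2 | 1⟩
  {2,7}:  v_{2} + v_{7} = v_{6} ; sig = ⟨2 | 1⟩
  {3,6}:  v_{3} + v_{6} = v_{4} ; sig = ⟨2 | 1⟩
  {3,7}:  v_{3} + v_{7} = v_{5} ; sig = ⟨2 | 1⟩
  {4,5}:  v_{4} + v_{5} = v_{3} ; sig = ⟨2 | 1⟩
  {4,6}:  v_{4} + v_{6} = v_{2} ; sig = ⟨2 | 1⟩
  {5,7}:  v_{5} + v_{7} = v_{1} ; sig = ⟨2 | 1⟩
  {1,3}:  v_{1} + v_{3} = 2·v_{5} ; sig = ⟨2 | 2⟩
  {2,3}:  v_{2} + v_{3} = 2·v_{4} ; sig = ⟨2 | 2⟩

Hence PRS(X_Σ) =
[⟨2 | 0⟩, ⟨2 | 0⟩, ⟨2 | 0⟩, ⟨2 | 1⟩, ⟨2 | 1⟩, ⟨2 | 1⟩, ⟨2 | 1⟩, ⟨2 | 1⟩, ⟨2 | 1⟩, ⟨2 | 1⟩, ⟨2 | 1⟩, ⟨2 | 1⟩, ⟨2 | 2⟩, ⟨2 | 2⟩]


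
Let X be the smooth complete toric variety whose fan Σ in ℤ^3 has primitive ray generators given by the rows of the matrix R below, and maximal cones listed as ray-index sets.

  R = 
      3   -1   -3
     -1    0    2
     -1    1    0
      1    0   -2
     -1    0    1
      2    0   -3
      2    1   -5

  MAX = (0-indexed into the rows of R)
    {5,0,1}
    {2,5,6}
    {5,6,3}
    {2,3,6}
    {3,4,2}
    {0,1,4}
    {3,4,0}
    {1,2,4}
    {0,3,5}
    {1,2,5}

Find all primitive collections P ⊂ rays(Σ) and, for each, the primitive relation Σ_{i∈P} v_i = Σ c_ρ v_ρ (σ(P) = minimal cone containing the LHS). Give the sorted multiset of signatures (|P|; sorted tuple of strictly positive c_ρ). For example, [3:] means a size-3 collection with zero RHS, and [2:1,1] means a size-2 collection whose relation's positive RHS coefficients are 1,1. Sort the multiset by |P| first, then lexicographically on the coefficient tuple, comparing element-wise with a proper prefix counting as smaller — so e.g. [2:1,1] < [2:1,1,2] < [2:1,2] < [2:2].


Δ(Σ) — 7 vertices, 7 min non-faces:

  P = {1,3}:  v_{1} + v_{3} = 0  ⇒ sig = [2:]
  P = {0,2}:  v_{0} + v_{2} = v_{5}  ⇒ sig = [2:1]
  P = {4,5}:  v_{4} + v_{5} = v_{3}  ⇒ sig = [2:1]
  P = {1,6}:  v_{1} + v_{6} = v_{2} + v_{5}  ⇒ sig = [2:1,1]
  P = {0,6}:  v_{0} + v_{6} = v_{3} + 2·v_{5}  ⇒ sig = [2:1,2]
  P = {4,6}:  v_{4} + v_{6} = v_{2} + 2·v_{3}  ⇒ sig = [2:1,2]
  P = {2,3,5}:  v_{2} + v_{3} + v_{5} = v_{6}  ⇒ sig = [3:1]

Signatures (|P|; sorted positive RHS coefficients), sorted:
{ [2:],  [2:1] ×2,  [2:1,1],  [2:1,2] ×2,  [3:1] }


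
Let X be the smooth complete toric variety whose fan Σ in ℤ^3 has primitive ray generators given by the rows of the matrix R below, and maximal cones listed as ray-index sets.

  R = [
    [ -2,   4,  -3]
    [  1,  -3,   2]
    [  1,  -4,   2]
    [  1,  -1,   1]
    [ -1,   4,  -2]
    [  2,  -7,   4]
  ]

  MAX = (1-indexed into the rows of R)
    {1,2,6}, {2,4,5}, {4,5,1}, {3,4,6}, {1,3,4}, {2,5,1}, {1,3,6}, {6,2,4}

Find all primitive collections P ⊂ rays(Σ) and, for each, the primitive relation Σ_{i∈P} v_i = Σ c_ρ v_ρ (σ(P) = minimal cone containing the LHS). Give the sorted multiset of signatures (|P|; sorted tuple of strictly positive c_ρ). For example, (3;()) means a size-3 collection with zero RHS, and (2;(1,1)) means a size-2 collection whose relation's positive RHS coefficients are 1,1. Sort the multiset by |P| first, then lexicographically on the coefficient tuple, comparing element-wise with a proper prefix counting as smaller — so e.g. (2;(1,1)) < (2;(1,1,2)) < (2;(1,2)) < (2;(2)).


5 minimal non-faces of Δ(Σ) (on 6 rays):

  {3,5}:  v_{3} + v_{5} = 0  ⟹  sig = (2;())
  {2,3}:  v_{2} + v_{3} = v_{6}  ⟹  sig = (2;(1))
  {5,6}:  v_{5} + v_{6} = v_{2}  ⟹  sig = (2;(1))
  {1,2,4}:  v_{1} + v_{2} + v_{4} = 0  ⟹  sig = (3;())
  {1,4,6}:  v_{1} + v_{4} + v_{6} = v_{3}  ⟹  sig = (3;(1))

Sorted signature multiset PRS(X):
    (2;())
    (2;(1))
    (2;(1))
    (3;())
    (3;(1))


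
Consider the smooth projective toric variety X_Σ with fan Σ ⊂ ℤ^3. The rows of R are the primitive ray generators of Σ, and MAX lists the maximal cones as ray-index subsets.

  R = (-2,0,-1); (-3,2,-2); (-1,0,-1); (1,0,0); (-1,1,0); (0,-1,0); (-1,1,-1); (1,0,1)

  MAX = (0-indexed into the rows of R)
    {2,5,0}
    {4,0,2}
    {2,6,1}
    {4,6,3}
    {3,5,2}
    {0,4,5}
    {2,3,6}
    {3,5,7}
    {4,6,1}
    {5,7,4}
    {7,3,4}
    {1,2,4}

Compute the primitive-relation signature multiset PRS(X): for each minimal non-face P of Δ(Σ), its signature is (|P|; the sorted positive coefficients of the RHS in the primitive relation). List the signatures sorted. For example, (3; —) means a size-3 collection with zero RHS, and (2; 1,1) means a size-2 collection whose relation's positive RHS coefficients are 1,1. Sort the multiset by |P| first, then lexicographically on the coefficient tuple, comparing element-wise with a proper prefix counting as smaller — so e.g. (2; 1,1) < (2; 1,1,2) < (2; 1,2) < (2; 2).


Primitive collections (14):

  P={2,7}:  v_{2} + v_{7} = 0 — sig = (2; —)
  P={0,3}:  v_{0} + v_{3} = v_{2} — sig = (2; 1)
  P={5,6}:  v_{5} + v_{6} = v_{2} — sig = (2; 1)
  P={0,7}:  v_{0} + v_{7} = v_{4} + v_{5} — sig = (2; 1,1)
  P={1,7}:  v_{1} + v_{7} = v_{4} + v_{6} — sig = (2; 1,1)
  P={6,7}:  v_{6} + v_{7} = v_{3} + v_{4} — sig = (2; 1,1)
  P={0,6}:  v_{0} + v_{6} = 2·v_{2} + v_{4} — sig = (2; 1,2)
  P={1,5}:  v_{1} + v_{5} = 2·v_{2} + v_{4} — sig = (2; 1,2)
  P={1,3}:  v_{1} + v_{3} = 2·v_{6} — sig = (2; 2)
  P={0,1}:  v_{0} + v_{1} = 3·v_{2} + 2·v_{4} — sig = (2; 2,3)
  P={3,4,5}:  v_{3} + v_{4} + v_{5} = 0 — sig = (3; —)
  P={2,3,4}:  v_{2} + v_{3} + v_{4} = v_{6} — sig = (3; 1)
  P={2,4,5}:  v_{2} + v_{4} + v_{5} = v_{0} — sig = (3; 1)
  P={2,4,6}:  v_{2} + v_{4} + v_{6} = v_{1} — sig = (3; 1)

Hence PRS(X_Σ) =
    (2; —)
    (2; 1)
    (2; 1)
    (2; 1,1)
    (2; 1,1)
    (2; 1,1)
    (2; 1,2)
    (2; 1,2)
    (2; 2)
    (2; 2,3)
    (3; —)
    (3; 1)
    (3; 1)
    (3; 1)


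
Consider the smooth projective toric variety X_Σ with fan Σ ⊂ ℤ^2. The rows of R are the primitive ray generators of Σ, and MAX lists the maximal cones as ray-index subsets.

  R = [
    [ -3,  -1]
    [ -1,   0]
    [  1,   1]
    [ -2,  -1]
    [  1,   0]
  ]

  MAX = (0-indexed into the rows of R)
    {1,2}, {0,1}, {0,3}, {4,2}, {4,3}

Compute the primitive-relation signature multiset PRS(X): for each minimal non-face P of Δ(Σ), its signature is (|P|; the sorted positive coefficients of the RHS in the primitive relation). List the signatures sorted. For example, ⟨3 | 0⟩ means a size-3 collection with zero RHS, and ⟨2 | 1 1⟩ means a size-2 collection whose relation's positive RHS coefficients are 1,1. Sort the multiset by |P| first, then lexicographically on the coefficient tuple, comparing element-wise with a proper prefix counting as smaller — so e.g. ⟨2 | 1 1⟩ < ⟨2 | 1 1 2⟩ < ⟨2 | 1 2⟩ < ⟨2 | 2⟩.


5 minimal non-faces of Δ(Σ) (on 5 rays):

  P = {1,4}:  v_{1} + v_{4} = 0  ⟹  sig = ⟨2 | 0⟩
  P = {0,4}:  v_{0} + v_{4} = v_{3}  ⟹  sig = ⟨2 | 1⟩
  P = {1,3}:  v_{1} + v_{3} = v_{0}  ⟹  sig = ⟨2 | 1⟩
  P = {2,3}:  v_{2} + v_{3} = v_{1}  ⟹  sig = ⟨2 | 1⟩
  P = {0,2}:  v_{0} + v_{2} = 2·v_{1}  ⟹  sig = ⟨2 | 2⟩

Hence PRS(X_Σ) =
    |P|=2: 5 collections, coeffs (), (1), (1), (1), (2)


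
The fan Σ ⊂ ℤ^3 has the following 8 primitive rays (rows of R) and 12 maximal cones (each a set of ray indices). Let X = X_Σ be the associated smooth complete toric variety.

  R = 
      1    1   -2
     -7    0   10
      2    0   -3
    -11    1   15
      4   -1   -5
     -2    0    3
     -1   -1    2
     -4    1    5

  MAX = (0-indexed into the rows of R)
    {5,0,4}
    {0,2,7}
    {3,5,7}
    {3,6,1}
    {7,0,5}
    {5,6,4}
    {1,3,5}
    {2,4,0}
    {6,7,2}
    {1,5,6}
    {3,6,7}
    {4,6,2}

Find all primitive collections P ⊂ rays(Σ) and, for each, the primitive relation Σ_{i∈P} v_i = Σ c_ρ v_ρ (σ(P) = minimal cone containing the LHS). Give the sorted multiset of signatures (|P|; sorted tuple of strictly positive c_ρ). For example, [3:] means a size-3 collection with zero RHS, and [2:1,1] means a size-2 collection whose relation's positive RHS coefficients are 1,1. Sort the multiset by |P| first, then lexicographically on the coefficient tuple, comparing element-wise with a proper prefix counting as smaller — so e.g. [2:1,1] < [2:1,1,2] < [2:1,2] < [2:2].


Σ has 12 primitive collections:

  • {0,6}:  v_{0} + v_{6} = 0  ⇒ sig = [2:]
  • {2,5}:  v_{2} + v_{5} = 0  ⇒ sig = [2:]
  • {4,7}:  v_{4} + v_{7} = 0  ⇒ sig = [2:]
  • {1,7}:  v_{1} + v_{7} = v_{3}  ⇒ sig = [2:1]
  • {3,4}:  v_{3} + v_{4} = v_{1}  ⇒ sig = [2:1]
  • {0,1}:  v_{0} + v_{1} = v_{5} + v_{7}  ⇒ sig = [2:1,1]
  • {1,2}:  v_{1} + v_{2} = v_{6} + v_{7}  ⇒ sig = [2:1,1]
  • {1,4}:  v_{1} + v_{4} = v_{5} + v_{6}  ⇒ sig = [2:1,1]
  • {0,3}:  v_{0} + v_{3} = v_{5} + 2·v_{7}  ⇒ sig = [2:1,2]
  • {2,3}:  v_{2} + v_{3} = v_{6} + 2·v_{7}  ⇒ sig = [2:1,2]
  • {5,6,7}:  v_{5} + v_{6} + v_{7} = v_{1}  ⇒ sig = [3:1]
  • {3,5,6}:  v_{3} + v_{5} + v_{6} = 2·v_{1}  ⇒ sig = [3:2]

Signatures (|P|; sorted positive RHS coefficients), sorted:
    [2:]
    [2:]
    [2:]
    [2:1]
    [2:1]
    [2:1,1]
    [2:1,1]
    [2:1,1]
    [2:1,2]
    [2:1,2]
    [3:1]
    [3:2]


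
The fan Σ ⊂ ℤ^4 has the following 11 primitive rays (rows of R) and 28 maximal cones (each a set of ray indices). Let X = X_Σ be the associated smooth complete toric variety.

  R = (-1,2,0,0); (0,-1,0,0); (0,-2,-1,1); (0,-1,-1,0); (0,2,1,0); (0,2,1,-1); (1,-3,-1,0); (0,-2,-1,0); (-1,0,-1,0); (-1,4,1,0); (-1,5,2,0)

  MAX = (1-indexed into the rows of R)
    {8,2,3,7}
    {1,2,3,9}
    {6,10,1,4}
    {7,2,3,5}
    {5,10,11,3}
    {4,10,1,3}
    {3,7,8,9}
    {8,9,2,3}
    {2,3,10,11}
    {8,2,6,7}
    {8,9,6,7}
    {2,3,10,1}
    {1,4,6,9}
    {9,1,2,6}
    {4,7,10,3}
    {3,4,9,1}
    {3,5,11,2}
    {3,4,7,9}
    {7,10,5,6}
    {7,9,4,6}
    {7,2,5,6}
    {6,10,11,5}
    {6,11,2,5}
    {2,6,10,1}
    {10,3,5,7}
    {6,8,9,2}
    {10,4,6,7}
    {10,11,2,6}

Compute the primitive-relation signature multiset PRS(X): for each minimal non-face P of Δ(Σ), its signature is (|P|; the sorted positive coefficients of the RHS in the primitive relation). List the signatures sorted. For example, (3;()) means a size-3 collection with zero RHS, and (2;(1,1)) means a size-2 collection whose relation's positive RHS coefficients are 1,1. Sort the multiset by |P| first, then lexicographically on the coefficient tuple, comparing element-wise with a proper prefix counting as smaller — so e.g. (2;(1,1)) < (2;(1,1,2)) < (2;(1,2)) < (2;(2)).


19 collections generate NE(X_Σ); each relation:

  • {3,6}:  v_{3} + v_{6} = 0 — sig = (2;())
  • {5,8}:  v_{5} + v_{8} = 0 — sig = (2;())
  • {1,5}:  v_{1} + v_{5} = v_{10} — sig = (2;(1))
  • {1,7}:  v_{1} + v_{7} = v_{4} — sig = (2;(1))
  • {1,8}:  v_{1} + v_{8} = v_{9} — sig = (2;(1))
  • {2,4}:  v_{2} + v_{4} = v_{8} — sig = (2;(1))
  • {4,11}:  v_{4} + v_{11} = v_{10} — sig = (2;(1))
  • {5,9}:  v_{5} + v_{9} = v_{1} — sig = (2;(1))
  • {7,11}:  v_{7} + v_{11} = v_{5} — sig = (2;(1))
  • {8,10}:  v_{8} + v_{10} = v_{1} — sig = (2;(1))
  • {4,5}:  v_{4} + v_{5} = v_{7} + v_{10} — sig = (2;(1,1))
  • {4,8}:  v_{4} + v_{8} = v_{7} + v_{9} — sig = (2;(1,1))
  • {8,11}:  v_{8} + v_{11} = v_{2} + v_{10} — sig = (2;(1,1))
  • {9,11}:  v_{9} + v_{11} = v_{1} + v_{2} + v_{10} — sig = (2;(1,1,1))
  • {1,11}:  v_{1} + v_{11} = v_{2} + 2·v_{10} — sig = (2;(1,2))
  • {9,10}:  v_{9} + v_{10} = 2·v_{1} — sig = (2;(2))
  • {2,7,10}:  v_{2} + v_{7} + v_{10} = 0 — sig = (3;())
  • {2,5,10}:  v_{2} + v_{5} + v_{10} = v_{11} — sig = (3;(1))
  • {2,7,9}:  v_{2} + v_{7} + v_{9} = 2·v_{8} — sig = (3;(2))

Signatures (|P|; sorted positive RHS coefficients), sorted:
    |P|=2: 16 collections, coeffs (), (), (1), (1), (1), (1), (1), (1), (1), (1), (1,1), (1,1), (1,1), (1,1,1), (1,2), (2)
    |P|=3: 3 collections, coeffs (), (1), (2)
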